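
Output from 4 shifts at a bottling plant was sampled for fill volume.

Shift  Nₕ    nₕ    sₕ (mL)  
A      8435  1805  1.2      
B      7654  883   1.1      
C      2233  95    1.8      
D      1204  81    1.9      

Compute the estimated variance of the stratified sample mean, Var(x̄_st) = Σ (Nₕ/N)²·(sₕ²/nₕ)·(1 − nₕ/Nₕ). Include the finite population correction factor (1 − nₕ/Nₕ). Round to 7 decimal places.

N = 19526; Wₕ = Nₕ/N.
shift A: (8435/19526)²·1.2²/1805·(1 − 1805/8435) = 0.0001170193
shift B: (7654/19526)²·1.1²/883·(1 − 883/7654) = 0.0001862685
shift C: (2233/19526)²·1.8²/95·(1 − 95/2233) = 0.0004270623
shift D: (1204/19526)²·1.9²/81·(1 − 81/1204) = 0.0001580527
Sum = 0.0008884027 → 0.0008884.

0.0008884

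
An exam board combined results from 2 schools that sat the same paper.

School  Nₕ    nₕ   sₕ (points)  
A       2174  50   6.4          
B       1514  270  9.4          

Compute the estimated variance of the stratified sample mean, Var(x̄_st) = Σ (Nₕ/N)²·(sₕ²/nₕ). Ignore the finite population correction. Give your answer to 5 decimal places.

N = 3688. Term for each stratum: Wₕ²sₕ²/nₕ.
Var(x̄_st) = 0.28466049 + 0.05515208 = 0.33981257 → 0.33981.

0.33981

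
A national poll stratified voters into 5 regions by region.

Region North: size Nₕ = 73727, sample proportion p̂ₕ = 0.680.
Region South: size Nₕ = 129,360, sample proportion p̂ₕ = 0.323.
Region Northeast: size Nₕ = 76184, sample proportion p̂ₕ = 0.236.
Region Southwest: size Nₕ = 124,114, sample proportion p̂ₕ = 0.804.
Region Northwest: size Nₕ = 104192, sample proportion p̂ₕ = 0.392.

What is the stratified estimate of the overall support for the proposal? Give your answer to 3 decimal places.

0.494

N = 73727 + 129360 + 76184 + 124114 + 104192 = 507577.
Overall proportion = Σ (Nₕ/N)·p̂ₕ.
Σ Nₕp̂ₕ = 50134.36 + 41783.28 + 17979.424 + 99787.656 + 40843.264 = 250527.984.
250527.984 / 507577 = 0.49358... → 0.494.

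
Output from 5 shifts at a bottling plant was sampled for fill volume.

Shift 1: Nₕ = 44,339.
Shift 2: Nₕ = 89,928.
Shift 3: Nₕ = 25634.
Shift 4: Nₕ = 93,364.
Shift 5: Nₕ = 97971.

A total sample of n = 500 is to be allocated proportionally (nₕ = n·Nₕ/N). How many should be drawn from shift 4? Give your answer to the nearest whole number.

Share of shift 4 = 93364/351236 = 0.26582.
Allocate 500 × 0.26582 = 132.908... → 133.

133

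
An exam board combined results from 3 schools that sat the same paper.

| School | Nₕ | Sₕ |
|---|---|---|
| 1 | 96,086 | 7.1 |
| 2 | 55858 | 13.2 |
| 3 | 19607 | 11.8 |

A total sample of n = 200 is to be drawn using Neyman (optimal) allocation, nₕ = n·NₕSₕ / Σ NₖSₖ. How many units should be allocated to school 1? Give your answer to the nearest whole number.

83

1: NₕSₕ = 96086·7.1 = 682210.6
2: NₕSₕ = 55858·13.2 = 737325.6
3: NₕSₕ = 19607·11.8 = 231362.6
Σ NₕSₕ = 1650898.8.
n_1 = 200·682210.6/1650898.8 = 82.647... → 83.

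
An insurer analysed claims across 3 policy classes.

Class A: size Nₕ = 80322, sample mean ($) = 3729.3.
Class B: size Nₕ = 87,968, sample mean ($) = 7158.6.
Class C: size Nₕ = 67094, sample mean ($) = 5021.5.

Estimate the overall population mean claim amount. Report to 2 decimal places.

N = 235384; weights Wₕ = Nₕ/N = (0.3412, 0.3737, 0.2850).
x̄_st = Σ Wₕ·x̄ₕ = 0.3412·3729.3 + 0.3737·7158.6 + 0.2850·5021.5 ≈ 5379.2317...
→ 5379.23.

5379.23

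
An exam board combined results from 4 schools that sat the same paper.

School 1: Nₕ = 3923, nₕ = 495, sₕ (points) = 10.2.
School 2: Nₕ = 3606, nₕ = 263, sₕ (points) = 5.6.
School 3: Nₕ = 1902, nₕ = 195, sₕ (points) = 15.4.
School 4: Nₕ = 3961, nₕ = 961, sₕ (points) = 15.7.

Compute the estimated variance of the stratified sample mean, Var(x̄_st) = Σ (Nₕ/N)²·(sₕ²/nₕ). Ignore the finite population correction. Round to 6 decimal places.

0.073652

N = 13392; Wₕ = Nₕ/N.
school 1: (3923/13392)²·10.2²/495 = 0.018036027
school 2: (3606/13392)²·5.6²/263 = 0.008645316
school 3: (1902/13392)²·15.4²/195 = 0.024532227
school 4: (3961/13392)²·15.7²/961 = 0.022438546
Sum = 0.073652117 → 0.073652.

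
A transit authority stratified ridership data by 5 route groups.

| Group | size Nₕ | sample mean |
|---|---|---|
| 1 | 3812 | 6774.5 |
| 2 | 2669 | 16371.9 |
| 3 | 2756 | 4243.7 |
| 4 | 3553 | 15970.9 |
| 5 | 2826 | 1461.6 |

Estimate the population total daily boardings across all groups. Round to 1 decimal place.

142091721.6

1: 3812·6774.5 = 25824394
2: 2669·16371.9 = 43696601.1
3: 2756·4243.7 = 11695637.2
4: 3553·15970.9 = 56744607.7
5: 2826·1461.6 = 4130481.6
τ̂ = Σ Nₕx̄ₕ = 142091721.6.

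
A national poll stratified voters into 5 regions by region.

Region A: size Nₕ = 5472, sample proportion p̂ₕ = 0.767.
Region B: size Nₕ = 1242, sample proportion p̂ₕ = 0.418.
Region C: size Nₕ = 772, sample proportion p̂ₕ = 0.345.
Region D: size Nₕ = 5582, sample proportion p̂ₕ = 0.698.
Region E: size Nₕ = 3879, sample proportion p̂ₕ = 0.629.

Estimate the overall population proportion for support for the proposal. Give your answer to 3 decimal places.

0.668

Wₕ = Nₕ/N with N = 16947: 0.3229, 0.0733, 0.0456, 0.3294, 0.2289.
p̂_st = 0.3229·0.767 + 0.0733·0.418 + 0.0456·0.345 + 0.3294·0.698 + 0.2289·0.629 ≈ 0.66788... → 0.668.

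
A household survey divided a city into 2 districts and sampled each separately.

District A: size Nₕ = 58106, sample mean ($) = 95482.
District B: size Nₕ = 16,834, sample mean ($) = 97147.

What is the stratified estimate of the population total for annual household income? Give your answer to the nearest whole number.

A: 58106·95482 = 5548077092
B: 16834·97147 = 1635372598
τ̂ = Σ Nₕx̄ₕ = 7183449690.

7183449690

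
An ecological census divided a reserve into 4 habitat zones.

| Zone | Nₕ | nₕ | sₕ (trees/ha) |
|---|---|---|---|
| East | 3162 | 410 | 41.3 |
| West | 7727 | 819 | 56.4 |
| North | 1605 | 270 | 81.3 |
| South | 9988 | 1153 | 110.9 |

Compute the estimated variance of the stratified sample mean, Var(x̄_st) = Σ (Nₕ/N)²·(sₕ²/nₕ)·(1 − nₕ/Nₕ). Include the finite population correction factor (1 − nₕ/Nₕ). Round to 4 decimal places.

2.4479

N = 22482; Wₕ = Nₕ/N.
zone East: (3162/22482)²·41.3²/410·(1 − 410/3162) = 0.0716237
zone West: (7727/22482)²·56.4²/819·(1 − 819/7727) = 0.4101736
zone North: (1605/22482)²·81.3²/270·(1 − 270/1605) = 0.1037776
zone South: (9988/22482)²·110.9²/1153·(1 − 1153/9988) = 1.8622972
Sum = 2.4478721 → 2.4479.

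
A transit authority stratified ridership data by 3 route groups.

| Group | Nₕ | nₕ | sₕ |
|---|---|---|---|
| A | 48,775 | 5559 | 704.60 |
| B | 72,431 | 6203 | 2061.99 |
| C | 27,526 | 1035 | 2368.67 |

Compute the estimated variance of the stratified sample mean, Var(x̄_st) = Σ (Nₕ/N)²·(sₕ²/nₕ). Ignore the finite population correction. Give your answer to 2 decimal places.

N = 148732. Term for each stratum: Wₕ²sₕ²/nₕ.
Var(x̄_st) = 9.60449 + 162.55916 + 185.67188 = 357.83554 → 357.84.

357.84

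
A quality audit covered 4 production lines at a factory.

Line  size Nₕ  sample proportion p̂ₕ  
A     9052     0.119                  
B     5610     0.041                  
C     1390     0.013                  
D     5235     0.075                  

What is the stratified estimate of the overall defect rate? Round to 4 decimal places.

N = 9052 + 5610 + 1390 + 5235 = 21287.
Overall proportion = Σ (Nₕ/N)·p̂ₕ.
Σ Nₕp̂ₕ = 1077.188 + 230.01 + 18.07 + 392.625 = 1717.893.
1717.893 / 21287 = 0.080702... → 0.0807.

0.0807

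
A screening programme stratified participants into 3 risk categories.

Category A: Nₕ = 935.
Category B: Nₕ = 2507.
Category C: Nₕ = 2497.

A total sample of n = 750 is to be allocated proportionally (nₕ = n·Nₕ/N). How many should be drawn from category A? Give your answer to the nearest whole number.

118

Share of category A = 935/5939 = 0.15743.
Allocate 750 × 0.15743 = 118.075... → 118.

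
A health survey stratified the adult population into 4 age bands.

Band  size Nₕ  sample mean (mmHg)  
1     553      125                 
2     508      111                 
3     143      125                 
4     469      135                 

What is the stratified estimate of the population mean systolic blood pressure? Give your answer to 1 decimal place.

N = 553 + 508 + 143 + 469 = 1673.
Weight each subgroup mean by Nₕ/N and sum.
Σ Nₕx̄ₕ = 553·125 + 508·111 + 143·125 + 469·135 = 69125 + 56388 + 17875 + 63315 = 206703.
Divide by N: 206703 / 1673 = 123.552... → 123.6.

123.6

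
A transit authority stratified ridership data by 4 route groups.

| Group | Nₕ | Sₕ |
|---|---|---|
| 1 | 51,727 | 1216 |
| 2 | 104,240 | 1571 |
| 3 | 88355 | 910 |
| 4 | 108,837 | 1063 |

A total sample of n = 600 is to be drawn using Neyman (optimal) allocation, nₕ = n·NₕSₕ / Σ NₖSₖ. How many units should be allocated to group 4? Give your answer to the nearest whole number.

1: NₕSₕ = 51727·1216 = 62900032
2: NₕSₕ = 104240·1571 = 163761040
3: NₕSₕ = 88355·910 = 80403050
4: NₕSₕ = 108837·1063 = 115693731
Σ NₕSₕ = 422757853.
n_4 = 600·115693731/422757853 = 164.199... → 164.

164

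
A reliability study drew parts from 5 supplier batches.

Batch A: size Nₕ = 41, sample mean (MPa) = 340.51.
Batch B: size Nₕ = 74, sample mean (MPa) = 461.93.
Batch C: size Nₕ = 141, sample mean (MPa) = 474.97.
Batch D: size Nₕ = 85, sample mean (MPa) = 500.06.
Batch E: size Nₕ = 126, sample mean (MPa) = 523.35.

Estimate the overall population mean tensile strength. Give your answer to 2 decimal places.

N = 41 + 74 + 141 + 85 + 126 = 467.
The stratified mean weights each stratum mean by its population share Nₕ/N.
Σ Nₕx̄ₕ = 41·340.51 + 74·461.93 + 141·474.97 + 85·500.06 + 126·523.35 = 13960.91 + 34182.82 + 66970.77 + 42505.1 + 65942.1 = 223561.7.
Divide by N: 223561.7 / 467 = 478.7188... → 478.72.

478.72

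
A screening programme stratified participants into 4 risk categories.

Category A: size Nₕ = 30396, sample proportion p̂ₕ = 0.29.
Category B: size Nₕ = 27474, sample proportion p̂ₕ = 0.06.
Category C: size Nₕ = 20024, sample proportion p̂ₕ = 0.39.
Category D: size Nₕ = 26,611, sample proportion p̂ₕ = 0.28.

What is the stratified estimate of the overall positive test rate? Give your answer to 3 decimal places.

N = 30396 + 27474 + 20024 + 26611 = 104505.
Overall proportion = Σ (Nₕ/N)·p̂ₕ.
Σ Nₕp̂ₕ = 8814.84 + 1648.44 + 7809.36 + 7451.08 = 25723.72.
25723.72 / 104505 = 0.24615... → 0.246.

0.246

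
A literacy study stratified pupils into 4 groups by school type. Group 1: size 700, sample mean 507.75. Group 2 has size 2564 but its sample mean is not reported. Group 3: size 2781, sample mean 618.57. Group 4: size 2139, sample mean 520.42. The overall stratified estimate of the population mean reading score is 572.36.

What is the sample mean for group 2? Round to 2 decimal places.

N = 700 + 2564 + 2781 + 2139 = 8184.
Overall total = μ·N = 572.36·8184 = 4684194.24.
Subtract the known strata: 700·507.75 + 2781·618.57 + 2139·520.42 = 3188846.55.
Remaining total for group 2: 4684194.24 − 3188846.55 = 1495347.69.
Divide by its size: 1495347.69 / 2564 = 583.2089... → 583.21.

583.21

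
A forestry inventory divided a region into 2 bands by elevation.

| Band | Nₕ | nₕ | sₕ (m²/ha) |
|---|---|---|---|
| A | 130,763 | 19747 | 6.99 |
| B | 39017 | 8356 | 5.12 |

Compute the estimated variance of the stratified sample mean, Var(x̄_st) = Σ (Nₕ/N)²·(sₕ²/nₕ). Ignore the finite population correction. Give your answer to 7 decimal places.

0.0016334

N = 169780. Term for each stratum: Wₕ²sₕ²/nₕ.
Var(x̄_st) = 0.0014677427 + 0.0001656823 = 0.0016334250 → 0.0016334.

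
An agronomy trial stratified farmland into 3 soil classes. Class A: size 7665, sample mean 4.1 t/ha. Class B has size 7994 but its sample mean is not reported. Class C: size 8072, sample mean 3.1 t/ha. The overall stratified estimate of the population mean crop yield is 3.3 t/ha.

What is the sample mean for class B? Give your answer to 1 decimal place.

2.7

N = 7665 + 7994 + 8072 = 23731.
Overall total = μ·N = 3.3·23731 = 78312.3.
Subtract the known strata: 7665·4.1 + 8072·3.1 = 56449.7.
Remaining total for class B: 78312.3 − 56449.7 = 21862.6.
Divide by its size: 21862.6 / 7994 = 2.735... → 2.7.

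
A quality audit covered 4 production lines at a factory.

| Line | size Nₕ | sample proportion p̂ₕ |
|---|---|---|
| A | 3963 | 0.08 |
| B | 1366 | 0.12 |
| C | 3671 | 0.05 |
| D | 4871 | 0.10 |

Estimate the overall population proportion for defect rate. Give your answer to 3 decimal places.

0.083

N = 3963 + 1366 + 3671 + 4871 = 13871.
Overall proportion = Σ (Nₕ/N)·p̂ₕ.
Σ Nₕp̂ₕ = 317.04 + 163.92 + 183.55 + 487.1 = 1151.61.
1151.61 / 13871 = 0.08302... → 0.083.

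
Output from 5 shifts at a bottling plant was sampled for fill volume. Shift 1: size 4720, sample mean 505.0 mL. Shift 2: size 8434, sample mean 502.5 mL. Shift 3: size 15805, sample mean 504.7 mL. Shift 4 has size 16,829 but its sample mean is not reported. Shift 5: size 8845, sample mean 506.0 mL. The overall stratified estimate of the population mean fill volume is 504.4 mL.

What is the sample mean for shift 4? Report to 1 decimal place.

Σ Nₕx̄ₕ = N·μ, so 16829·x̄_4 = 54633·504.4 − (4720·505.0 + 8434·502.5 + 15805·504.7 + 8845·506.0).
= 27556885.2 − 19074038.5 = 8482846.7.
x̄_4 = 8482846.7 / 16829 = 504.061... → 504.1.

504.1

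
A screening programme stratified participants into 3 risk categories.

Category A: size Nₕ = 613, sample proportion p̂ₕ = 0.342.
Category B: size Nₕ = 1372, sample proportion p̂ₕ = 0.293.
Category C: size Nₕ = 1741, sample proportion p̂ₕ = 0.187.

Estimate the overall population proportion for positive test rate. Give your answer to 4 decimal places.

N = 613 + 1372 + 1741 = 3726.
Overall proportion = Σ (Nₕ/N)·p̂ₕ.
Σ Nₕp̂ₕ = 209.646 + 401.996 + 325.567 = 937.209.
937.209 / 3726 = 0.251532... → 0.2515.

0.2515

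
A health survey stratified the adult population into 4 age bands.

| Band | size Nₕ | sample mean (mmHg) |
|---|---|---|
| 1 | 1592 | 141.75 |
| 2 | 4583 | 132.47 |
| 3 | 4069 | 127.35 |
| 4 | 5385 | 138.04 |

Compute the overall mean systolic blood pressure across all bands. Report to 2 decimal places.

134.00

N = 1592 + 4583 + 4069 + 5385 = 15629.
The stratified mean weights each stratum mean by its population share Nₕ/N.
Σ Nₕx̄ₕ = 1592·141.75 + 4583·132.47 + 4069·127.35 + 5385·138.04 = 225666 + 607110.01 + 518187.15 + 743345.4 = 2094308.56.
Divide by N: 2094308.56 / 15629 = 134.0014... → 134.00.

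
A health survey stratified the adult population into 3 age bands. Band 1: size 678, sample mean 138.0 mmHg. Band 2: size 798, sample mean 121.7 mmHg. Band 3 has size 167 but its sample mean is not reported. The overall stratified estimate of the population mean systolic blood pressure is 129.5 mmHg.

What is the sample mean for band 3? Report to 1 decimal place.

132.3

N = 678 + 798 + 167 = 1643.
Overall total = μ·N = 129.5·1643 = 212768.5.
Subtract the known strata: 678·138.0 + 798·121.7 = 190680.6.
Remaining total for band 3: 212768.5 − 190680.6 = 22087.9.
Divide by its size: 22087.9 / 167 = 132.263... → 132.3.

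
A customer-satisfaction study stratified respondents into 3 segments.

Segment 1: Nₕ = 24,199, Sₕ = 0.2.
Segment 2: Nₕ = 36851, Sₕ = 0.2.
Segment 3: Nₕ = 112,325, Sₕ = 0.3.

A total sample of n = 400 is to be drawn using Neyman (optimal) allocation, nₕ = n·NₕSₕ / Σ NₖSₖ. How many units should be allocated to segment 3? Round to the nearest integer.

1: NₕSₕ = 24199·0.2 = 4839.8
2: NₕSₕ = 36851·0.2 = 7370.2
3: NₕSₕ = 112325·0.3 = 33697.5
Σ NₕSₕ = 45907.5.
n_3 = 400·33697.5/45907.5 = 293.612... → 294.

294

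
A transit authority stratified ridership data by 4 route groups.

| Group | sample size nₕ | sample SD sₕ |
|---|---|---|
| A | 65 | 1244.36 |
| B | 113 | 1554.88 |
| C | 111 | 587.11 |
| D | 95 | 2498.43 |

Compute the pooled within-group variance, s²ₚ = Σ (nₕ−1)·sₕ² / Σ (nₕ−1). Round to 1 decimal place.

A: (65−1)·1244.36² = 64·1548431.8096 = 99099635.8144
B: (113−1)·1554.88² = 112·2417651.8144 = 270777003.2128
C: (111−1)·587.11² = 110·344698.1521 = 37916796.731
D: (95−1)·2498.43² = 94·6242152.4649 = 586762331.7006
Numerator = 994555767.4588; denominator = Σ(nₕ−1) = 380.
s²ₚ = 994555767.4588/380 = 2617252.020... → 2617252.0.

2617252.0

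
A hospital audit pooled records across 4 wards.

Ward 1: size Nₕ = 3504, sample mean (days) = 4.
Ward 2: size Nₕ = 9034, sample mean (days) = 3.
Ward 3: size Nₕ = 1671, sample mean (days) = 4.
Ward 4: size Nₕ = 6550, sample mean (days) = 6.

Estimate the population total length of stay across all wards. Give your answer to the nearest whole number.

1: 3504·4 = 14016
2: 9034·3 = 27102
3: 1671·4 = 6684
4: 6550·6 = 39300
τ̂ = Σ Nₕx̄ₕ = 87102.

87102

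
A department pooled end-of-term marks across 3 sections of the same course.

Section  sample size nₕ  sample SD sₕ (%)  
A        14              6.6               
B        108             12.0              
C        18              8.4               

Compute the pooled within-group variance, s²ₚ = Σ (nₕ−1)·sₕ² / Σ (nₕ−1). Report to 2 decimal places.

125.36

A: (14−1)·6.6² = 13·43.56 = 566.28
B: (108−1)·12.0² = 107·144 = 15408
C: (18−1)·8.4² = 17·70.56 = 1199.52
Numerator = 17173.8; denominator = Σ(nₕ−1) = 137.
s²ₚ = 17173.8/137 = 125.3562... → 125.36.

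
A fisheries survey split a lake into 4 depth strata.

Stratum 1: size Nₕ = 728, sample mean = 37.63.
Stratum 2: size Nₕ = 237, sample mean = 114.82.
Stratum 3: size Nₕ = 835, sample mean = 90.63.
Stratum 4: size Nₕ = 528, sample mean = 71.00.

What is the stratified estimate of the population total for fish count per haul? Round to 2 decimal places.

167771.03

1: 728·37.63 = 27394.64
2: 237·114.82 = 27212.34
3: 835·90.63 = 75676.05
4: 528·71.00 = 37488
τ̂ = Σ Nₕx̄ₕ = 167771.03.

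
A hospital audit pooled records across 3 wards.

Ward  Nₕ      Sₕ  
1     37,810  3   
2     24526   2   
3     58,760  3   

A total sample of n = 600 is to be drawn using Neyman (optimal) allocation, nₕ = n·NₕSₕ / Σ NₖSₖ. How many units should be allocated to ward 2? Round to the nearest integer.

87

Σ NₕSₕ = 37810·3 + 24526·2 + 58760·3 = 338762.
Share for 2: 49052/338762 = 0.14480.
n_2 = 600 × 0.14480 = 86.879... → 87.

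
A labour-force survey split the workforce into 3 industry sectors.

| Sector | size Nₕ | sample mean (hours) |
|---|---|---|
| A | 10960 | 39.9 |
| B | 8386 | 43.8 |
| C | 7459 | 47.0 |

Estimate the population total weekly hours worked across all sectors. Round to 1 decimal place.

A: 10960·39.9 = 437304
B: 8386·43.8 = 367306.8
C: 7459·47.0 = 350573
τ̂ = Σ Nₕx̄ₕ = 1155183.8.

1155183.8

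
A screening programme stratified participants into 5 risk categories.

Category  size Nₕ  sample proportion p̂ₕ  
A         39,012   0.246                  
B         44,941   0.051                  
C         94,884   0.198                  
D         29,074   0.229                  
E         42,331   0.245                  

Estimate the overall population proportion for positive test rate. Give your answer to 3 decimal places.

N = 39012 + 44941 + 94884 + 29074 + 42331 = 250242.
Overall proportion = Σ (Nₕ/N)·p̂ₕ.
Σ Nₕp̂ₕ = 9596.952 + 2291.991 + 18787.032 + 6657.946 + 10371.095 = 47705.016.
47705.016 / 250242 = 0.19064... → 0.191.

0.191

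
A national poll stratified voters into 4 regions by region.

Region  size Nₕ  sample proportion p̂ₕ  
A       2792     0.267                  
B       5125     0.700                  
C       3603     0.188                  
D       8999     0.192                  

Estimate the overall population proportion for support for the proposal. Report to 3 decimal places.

0.328

N = 2792 + 5125 + 3603 + 8999 = 20519.
Overall proportion = Σ (Nₕ/N)·p̂ₕ.
Σ Nₕp̂ₕ = 745.464 + 3587.5 + 677.364 + 1727.808 = 6738.136.
6738.136 / 20519 = 0.32839... → 0.328.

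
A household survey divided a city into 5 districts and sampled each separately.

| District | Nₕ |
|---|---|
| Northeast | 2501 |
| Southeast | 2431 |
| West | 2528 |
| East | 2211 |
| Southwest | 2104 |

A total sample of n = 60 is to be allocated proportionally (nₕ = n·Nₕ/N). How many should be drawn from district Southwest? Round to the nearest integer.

11

N = 2501 + 2431 + 2528 + 2211 + 2104 = 11775.
n_Southwest = 60·2104/11775 = 10.721... → 11.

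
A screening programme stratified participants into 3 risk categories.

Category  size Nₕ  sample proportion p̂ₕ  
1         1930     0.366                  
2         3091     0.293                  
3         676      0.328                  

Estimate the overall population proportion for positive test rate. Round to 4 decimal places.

N = 1930 + 3091 + 676 = 5697.
Overall proportion = Σ (Nₕ/N)·p̂ₕ.
Σ Nₕp̂ₕ = 706.38 + 905.663 + 221.728 = 1833.771.
1833.771 / 5697 = 0.321884... → 0.3219.

0.3219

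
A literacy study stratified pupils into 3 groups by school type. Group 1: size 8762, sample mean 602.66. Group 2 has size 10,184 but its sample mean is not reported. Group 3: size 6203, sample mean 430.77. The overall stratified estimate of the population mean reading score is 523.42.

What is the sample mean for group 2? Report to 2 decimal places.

511.68

Σ Nₕx̄ₕ = N·μ, so 10184·x̄_2 = 25149·523.42 − (8762·602.66 + 6203·430.77).
= 13163489.58 − 7952573.23 = 5210916.35.
x̄_2 = 5210916.35 / 10184 = 511.6768... → 511.68.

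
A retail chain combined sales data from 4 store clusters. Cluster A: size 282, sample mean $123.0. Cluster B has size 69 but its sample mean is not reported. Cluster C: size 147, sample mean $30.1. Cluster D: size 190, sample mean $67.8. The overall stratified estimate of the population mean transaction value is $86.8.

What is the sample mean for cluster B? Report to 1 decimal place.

N = 282 + 69 + 147 + 190 = 688.
Overall total = μ·N = 86.8·688 = 59718.4.
Subtract the known strata: 282·123.0 + 147·30.1 + 190·67.8 = 51992.7.
Remaining total for cluster B: 59718.4 − 51992.7 = 7725.7.
Divide by its size: 7725.7 / 69 = 111.967... → 112.0.

112.0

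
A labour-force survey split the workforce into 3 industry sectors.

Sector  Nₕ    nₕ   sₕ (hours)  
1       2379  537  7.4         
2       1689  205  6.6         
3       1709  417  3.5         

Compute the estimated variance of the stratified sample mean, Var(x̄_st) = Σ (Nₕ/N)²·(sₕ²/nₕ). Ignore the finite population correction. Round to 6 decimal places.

N = 5777; Wₕ = Nₕ/N.
sector 1: (2379/5777)²·7.4²/537 = 0.017293118
sector 2: (1689/5777)²·6.6²/205 = 0.018163041
sector 3: (1709/5777)²·3.5²/417 = 0.002570866
Sum = 0.038027025 → 0.038027.

0.038027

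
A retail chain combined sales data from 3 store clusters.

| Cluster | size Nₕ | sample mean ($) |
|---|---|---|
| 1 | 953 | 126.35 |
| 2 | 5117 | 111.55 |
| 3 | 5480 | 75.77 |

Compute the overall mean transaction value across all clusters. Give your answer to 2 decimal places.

95.80

x̄_st = (Σ Nₕx̄ₕ) / (Σ Nₕ) = (953·126.35 + 5117·111.55 + 5480·75.77) / 11550
= 1106432.5 / 11550 = 95.7950... → 95.80.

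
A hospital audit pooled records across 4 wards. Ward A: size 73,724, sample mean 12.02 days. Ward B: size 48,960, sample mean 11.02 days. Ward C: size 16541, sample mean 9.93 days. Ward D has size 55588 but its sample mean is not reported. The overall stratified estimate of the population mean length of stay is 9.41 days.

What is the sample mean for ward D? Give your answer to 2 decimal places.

4.38

Σ Nₕx̄ₕ = N·μ, so 55588·x̄_D = 194813·9.41 − (73724·12.02 + 48960·11.02 + 16541·9.93).
= 1833190.33 − 1589953.81 = 243236.52.
x̄_D = 243236.52 / 55588 = 4.3757... → 4.38.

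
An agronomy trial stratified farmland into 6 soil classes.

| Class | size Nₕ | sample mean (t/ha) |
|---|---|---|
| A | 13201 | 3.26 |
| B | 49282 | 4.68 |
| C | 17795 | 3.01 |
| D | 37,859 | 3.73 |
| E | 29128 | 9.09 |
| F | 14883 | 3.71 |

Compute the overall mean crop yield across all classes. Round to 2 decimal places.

4.86

N = 13201 + 49282 + 17795 + 37859 + 29128 + 14883 = 162148.
Weight each subgroup mean by Nₕ/N and sum.
Σ Nₕx̄ₕ = 13201·3.26 + 49282·4.68 + 17795·3.01 + 37859·3.73 + 29128·9.09 + 14883·3.71 = 43035.26 + 230639.76 + 53562.95 + 141214.07 + 264773.52 + 55215.93 = 788441.49.
Divide by N: 788441.49 / 162148 = 4.8625... → 4.86.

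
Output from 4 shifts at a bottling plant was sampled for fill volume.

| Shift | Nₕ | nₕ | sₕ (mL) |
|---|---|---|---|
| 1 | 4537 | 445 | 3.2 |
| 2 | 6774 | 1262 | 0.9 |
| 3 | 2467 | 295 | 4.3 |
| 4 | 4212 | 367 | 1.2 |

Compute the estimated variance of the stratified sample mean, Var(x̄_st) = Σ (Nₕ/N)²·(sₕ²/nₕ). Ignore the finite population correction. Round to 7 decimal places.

N = 17990; Wₕ = Nₕ/N.
shift 1: (4537/17990)²·3.2²/445 = 0.0014635757
shift 2: (6774/17990)²·0.9²/1262 = 0.0000910026
shift 3: (2467/17990)²·4.3²/295 = 0.0011786663
shift 4: (4212/17990)²·1.2²/367 = 0.0002150853
Sum = 0.0029483299 → 0.0029483.

0.0029483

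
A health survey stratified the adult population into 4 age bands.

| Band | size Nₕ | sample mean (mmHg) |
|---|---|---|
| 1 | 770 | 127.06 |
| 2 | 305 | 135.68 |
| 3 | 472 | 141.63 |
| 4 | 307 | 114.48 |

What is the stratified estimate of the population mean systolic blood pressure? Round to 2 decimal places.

130.10

x̄_st = (Σ Nₕx̄ₕ) / (Σ Nₕ) = (770·127.06 + 305·135.68 + 472·141.63 + 307·114.48) / 1854
= 241213.32 / 1854 = 130.1043... → 130.10.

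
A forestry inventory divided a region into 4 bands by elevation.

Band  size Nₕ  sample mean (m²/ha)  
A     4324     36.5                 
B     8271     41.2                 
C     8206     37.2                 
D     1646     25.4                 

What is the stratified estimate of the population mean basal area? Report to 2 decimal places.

x̄_st = (Σ Nₕx̄ₕ) / (Σ Nₕ) = (4324·36.5 + 8271·41.2 + 8206·37.2 + 1646·25.4) / 22447
= 845662.8 / 22447 = 37.6738... → 37.67.

37.67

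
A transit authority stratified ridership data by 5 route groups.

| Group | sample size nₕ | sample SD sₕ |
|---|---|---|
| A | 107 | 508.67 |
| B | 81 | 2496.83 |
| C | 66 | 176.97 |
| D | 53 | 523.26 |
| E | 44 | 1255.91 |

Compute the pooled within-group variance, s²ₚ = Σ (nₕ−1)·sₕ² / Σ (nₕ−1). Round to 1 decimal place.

1763749.9

Degrees of freedom: 106 + 80 + 65 + 52 + 43 = 346.
Σ(nₕ−1)sₕ² = 106·258745.1689 + 80·6234160.0489 + 65·31318.3809 + 52·273801.0276 + 43·1577309.9281 = 610257466.9174.
s²ₚ = 610257466.9174 / 346 = 1763749.904... → 1763749.9.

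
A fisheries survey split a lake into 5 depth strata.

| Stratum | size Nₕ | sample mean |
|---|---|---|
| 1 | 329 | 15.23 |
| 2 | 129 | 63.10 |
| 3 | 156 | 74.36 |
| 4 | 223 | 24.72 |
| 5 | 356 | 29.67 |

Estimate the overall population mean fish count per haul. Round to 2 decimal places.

x̄_st = (Σ Nₕx̄ₕ) / (Σ Nₕ) = (329·15.23 + 129·63.10 + 156·74.36 + 223·24.72 + 356·29.67) / 1193
= 40825.81 / 1193 = 34.2211... → 34.22.

34.22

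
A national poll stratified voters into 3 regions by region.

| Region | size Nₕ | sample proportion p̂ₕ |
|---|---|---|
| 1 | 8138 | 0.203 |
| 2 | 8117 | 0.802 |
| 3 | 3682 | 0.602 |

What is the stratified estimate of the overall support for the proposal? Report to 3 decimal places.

0.521

N = 8138 + 8117 + 3682 = 19937.
Overall proportion = Σ (Nₕ/N)·p̂ₕ.
Σ Nₕp̂ₕ = 1652.014 + 6509.834 + 2216.564 = 10378.412.
10378.412 / 19937 = 0.52056... → 0.521.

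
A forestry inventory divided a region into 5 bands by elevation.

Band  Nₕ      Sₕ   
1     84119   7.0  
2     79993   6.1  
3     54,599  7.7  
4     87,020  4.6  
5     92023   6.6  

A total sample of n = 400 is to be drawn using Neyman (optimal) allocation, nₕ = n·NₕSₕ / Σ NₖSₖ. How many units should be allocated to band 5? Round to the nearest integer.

97

Σ NₕSₕ = 84119·7.0 + 79993·6.1 + 54599·7.7 + 87020·4.6 + 92023·6.6 = 2504846.4.
Share for 5: 607351.8/2504846.4 = 0.24247.
n_5 = 400 × 0.24247 = 96.988... → 97.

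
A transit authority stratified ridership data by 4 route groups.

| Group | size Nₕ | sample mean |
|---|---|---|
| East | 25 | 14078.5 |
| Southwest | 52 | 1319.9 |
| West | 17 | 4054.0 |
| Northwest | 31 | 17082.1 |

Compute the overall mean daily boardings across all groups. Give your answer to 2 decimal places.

8152.48

x̄_st = (Σ Nₕx̄ₕ) / (Σ Nₕ) = (25·14078.5 + 52·1319.9 + 17·4054.0 + 31·17082.1) / 125
= 1019060.4 / 125 = 8152.4832 → 8152.48.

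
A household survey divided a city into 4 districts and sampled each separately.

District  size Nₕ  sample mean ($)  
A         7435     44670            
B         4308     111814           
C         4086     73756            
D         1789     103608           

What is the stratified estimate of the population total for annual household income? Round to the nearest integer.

A: 7435·44670 = 332121450
B: 4308·111814 = 481694712
C: 4086·73756 = 301367016
D: 1789·103608 = 185354712
τ̂ = Σ Nₕx̄ₕ = 1300537890.

1300537890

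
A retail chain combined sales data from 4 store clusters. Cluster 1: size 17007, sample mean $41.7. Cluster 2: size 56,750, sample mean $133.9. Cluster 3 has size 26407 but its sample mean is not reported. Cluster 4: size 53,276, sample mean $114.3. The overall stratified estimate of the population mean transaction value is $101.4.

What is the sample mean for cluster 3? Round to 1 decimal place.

N = 17007 + 56750 + 26407 + 53276 = 153440.
Overall total = μ·N = 101.4·153440 = 15558816.
Subtract the known strata: 17007·41.7 + 56750·133.9 + 53276·114.3 = 14397463.7.
Remaining total for cluster 3: 15558816 − 14397463.7 = 1161352.3.
Divide by its size: 1161352.3 / 26407 = 43.979... → 44.0.

44.0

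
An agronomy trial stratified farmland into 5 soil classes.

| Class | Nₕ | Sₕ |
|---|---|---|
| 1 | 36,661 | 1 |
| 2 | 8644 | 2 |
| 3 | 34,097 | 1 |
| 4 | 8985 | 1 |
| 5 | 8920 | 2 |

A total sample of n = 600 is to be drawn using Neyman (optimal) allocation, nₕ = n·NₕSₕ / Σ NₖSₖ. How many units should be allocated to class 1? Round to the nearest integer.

191

Σ NₕSₕ = 36661·1 + 8644·2 + 34097·1 + 8985·1 + 8920·2 = 114871.
Share for 1: 36661/114871 = 0.31915.
n_1 = 600 × 0.31915 = 191.490... → 191.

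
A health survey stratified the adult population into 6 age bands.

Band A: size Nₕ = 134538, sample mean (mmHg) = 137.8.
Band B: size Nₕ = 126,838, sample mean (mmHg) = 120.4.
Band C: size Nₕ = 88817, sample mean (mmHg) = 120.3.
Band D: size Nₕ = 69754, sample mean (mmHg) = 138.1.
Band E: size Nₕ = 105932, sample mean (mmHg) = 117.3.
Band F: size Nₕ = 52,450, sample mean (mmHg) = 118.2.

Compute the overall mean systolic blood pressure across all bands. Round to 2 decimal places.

125.80

N = 578329; weights Wₕ = Nₕ/N = (0.2326, 0.2193, 0.1536, 0.1206, 0.1832, 0.0907).
x̄_st = Σ Wₕ·x̄ₕ = 0.2326·137.8 + 0.2193·120.4 + 0.1536·120.3 + 0.1206·138.1 + 0.1832·117.3 + 0.0907·118.2 ≈ 125.7999...
→ 125.80.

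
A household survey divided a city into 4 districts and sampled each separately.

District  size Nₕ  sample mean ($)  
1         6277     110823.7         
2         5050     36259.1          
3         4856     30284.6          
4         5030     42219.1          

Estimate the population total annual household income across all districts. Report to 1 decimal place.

1238172910.5

1: 6277·110823.7 = 695640364.9
2: 5050·36259.1 = 183108455
3: 4856·30284.6 = 147062017.6
4: 5030·42219.1 = 212362073
τ̂ = Σ Nₕx̄ₕ = 1238172910.5.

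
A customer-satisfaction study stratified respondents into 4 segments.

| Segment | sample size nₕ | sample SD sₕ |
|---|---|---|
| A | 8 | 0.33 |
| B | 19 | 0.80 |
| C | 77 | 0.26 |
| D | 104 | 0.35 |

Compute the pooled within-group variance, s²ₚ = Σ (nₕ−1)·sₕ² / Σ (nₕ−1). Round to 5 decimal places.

0.14724

A: (8−1)·0.33² = 7·0.1089 = 0.7623
B: (19−1)·0.80² = 18·0.64 = 11.52
C: (77−1)·0.26² = 76·0.0676 = 5.1376
D: (104−1)·0.35² = 103·0.1225 = 12.6175
Numerator = 30.0374; denominator = Σ(nₕ−1) = 204.
s²ₚ = 30.0374/204 = 0.1472422... → 0.14724.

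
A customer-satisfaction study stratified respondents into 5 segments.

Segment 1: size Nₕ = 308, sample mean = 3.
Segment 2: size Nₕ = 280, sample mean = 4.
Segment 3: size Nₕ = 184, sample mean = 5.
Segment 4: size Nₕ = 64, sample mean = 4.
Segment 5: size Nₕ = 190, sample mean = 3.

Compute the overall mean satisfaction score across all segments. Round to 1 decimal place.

3.7

N = 1026; weights Wₕ = Nₕ/N = (0.3002, 0.2729, 0.1793, 0.0624, 0.1852).
x̄_st = Σ Wₕ·x̄ₕ = 0.3002·3 + 0.2729·4 + 0.1793·5 + 0.0624·4 + 0.1852·3 ≈ 3.694...
→ 3.7.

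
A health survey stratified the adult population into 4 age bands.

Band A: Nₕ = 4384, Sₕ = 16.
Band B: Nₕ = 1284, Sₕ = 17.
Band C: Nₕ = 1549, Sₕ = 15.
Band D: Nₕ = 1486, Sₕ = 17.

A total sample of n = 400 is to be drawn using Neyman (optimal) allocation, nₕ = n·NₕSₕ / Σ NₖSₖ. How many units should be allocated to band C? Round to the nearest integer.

Σ NₕSₕ = 4384·16 + 1284·17 + 1549·15 + 1486·17 = 140469.
Share for C: 23235/140469 = 0.16541.
n_C = 400 × 0.16541 = 66.164... → 66.

66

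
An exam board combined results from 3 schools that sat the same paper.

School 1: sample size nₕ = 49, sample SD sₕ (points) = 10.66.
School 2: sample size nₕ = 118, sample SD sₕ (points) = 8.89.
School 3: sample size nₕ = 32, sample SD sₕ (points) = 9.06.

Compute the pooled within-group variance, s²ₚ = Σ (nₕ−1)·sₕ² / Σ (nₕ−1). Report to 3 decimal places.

87.989

1: (49−1)·10.66² = 48·113.6356 = 5454.5088
2: (118−1)·8.89² = 117·79.0321 = 9246.7557
3: (32−1)·9.06² = 31·82.0836 = 2544.5916
Numerator = 17245.8561; denominator = Σ(nₕ−1) = 196.
s²ₚ = 17245.8561/196 = 87.98906... → 87.989.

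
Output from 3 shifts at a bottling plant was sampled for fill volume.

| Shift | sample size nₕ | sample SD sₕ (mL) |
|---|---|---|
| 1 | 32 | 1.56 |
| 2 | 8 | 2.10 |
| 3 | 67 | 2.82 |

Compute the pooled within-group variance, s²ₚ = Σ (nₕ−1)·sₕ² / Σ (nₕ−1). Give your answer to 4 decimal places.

6.0689

Degrees of freedom: 31 + 7 + 66 = 104.
Σ(nₕ−1)sₕ² = 31·2.4336 + 7·4.41 + 66·7.9524 = 631.17.
s²ₚ = 631.17 / 104 = 6.068942... → 6.0689.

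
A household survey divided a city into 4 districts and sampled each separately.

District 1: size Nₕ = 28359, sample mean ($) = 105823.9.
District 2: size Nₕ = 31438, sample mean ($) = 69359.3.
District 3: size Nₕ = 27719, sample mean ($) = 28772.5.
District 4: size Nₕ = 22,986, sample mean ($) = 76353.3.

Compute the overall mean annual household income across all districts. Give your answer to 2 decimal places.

N = 28359 + 31438 + 27719 + 22986 = 110502.
The stratified mean weights each stratum mean by its population share Nₕ/N.
Σ Nₕx̄ₕ = 28359·105823.9 + 31438·69359.3 + 27719·28772.5 + 22986·76353.3 = 3001059980.1 + 2180517673.4 + 797544927.5 + 1755056953.8 = 7734179534.8.
Divide by N: 7734179534.8 / 110502 = 69991.3082... → 69991.31.

69991.31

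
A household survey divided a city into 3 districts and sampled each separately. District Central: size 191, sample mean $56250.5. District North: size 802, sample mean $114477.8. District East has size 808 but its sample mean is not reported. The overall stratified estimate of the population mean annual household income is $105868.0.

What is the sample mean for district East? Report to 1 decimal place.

Σ Nₕx̄ₕ = N·μ, so 808·x̄_East = 1801·105868.0 − (191·56250.5 + 802·114477.8).
= 190668268 − 102555041.1 = 88113226.9.
x̄_East = 88113226.9 / 808 = 109051.023... → 109051.0.

109051.0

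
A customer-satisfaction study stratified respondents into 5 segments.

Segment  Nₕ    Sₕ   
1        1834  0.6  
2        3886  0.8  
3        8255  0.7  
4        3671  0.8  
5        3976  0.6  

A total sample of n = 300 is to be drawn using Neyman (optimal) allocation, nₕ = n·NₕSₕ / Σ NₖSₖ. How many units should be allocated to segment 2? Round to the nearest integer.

1: NₕSₕ = 1834·0.6 = 1100.4
2: NₕSₕ = 3886·0.8 = 3108.8
3: NₕSₕ = 8255·0.7 = 5778.5
4: NₕSₕ = 3671·0.8 = 2936.8
5: NₕSₕ = 3976·0.6 = 2385.6
Σ NₕSₕ = 15310.1.
n_2 = 300·3108.8/15310.1 = 60.917... → 61.

61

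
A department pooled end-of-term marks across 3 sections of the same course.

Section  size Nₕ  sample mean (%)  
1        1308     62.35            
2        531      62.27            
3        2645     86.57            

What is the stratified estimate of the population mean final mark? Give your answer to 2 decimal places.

N = 4484; weights Wₕ = Nₕ/N = (0.2917, 0.1184, 0.5899).
x̄_st = Σ Wₕ·x̄ₕ = 0.2917·62.35 + 0.1184·62.27 + 0.5899·86.57 ≈ 76.6273...
→ 76.63.

76.63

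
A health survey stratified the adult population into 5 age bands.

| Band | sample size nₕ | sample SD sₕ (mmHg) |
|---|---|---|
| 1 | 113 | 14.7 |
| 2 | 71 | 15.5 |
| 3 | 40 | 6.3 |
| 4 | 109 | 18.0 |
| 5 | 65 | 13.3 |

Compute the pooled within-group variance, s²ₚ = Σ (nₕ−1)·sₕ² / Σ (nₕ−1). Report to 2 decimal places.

Degrees of freedom: 112 + 70 + 39 + 108 + 64 = 393.
Σ(nₕ−1)sₕ² = 112·216.09 + 70·240.25 + 39·39.69 + 108·324 + 64·176.89 = 88880.45.
s²ₚ = 88880.45 / 393 = 226.1589... → 226.16.

226.16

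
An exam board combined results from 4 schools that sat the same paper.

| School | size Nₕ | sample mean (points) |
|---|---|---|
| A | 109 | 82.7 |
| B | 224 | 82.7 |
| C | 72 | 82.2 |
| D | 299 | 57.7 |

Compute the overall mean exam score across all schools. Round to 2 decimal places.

N = 704; weights Wₕ = Nₕ/N = (0.1548, 0.3182, 0.1023, 0.4247).
x̄_st = Σ Wₕ·x̄ₕ = 0.1548·82.7 + 0.3182·82.7 + 0.1023·82.2 + 0.4247·57.7 ≈ 72.0310...
→ 72.03.

72.03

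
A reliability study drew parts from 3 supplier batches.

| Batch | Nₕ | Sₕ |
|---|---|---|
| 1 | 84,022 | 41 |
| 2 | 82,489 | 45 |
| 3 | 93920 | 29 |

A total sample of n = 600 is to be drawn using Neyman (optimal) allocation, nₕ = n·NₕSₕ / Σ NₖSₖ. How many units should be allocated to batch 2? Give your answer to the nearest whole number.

225

Σ NₕSₕ = 84022·41 + 82489·45 + 93920·29 = 9880587.
Share for 2: 3712005/9880587 = 0.37569.
n_2 = 600 × 0.37569 = 225.412... → 225.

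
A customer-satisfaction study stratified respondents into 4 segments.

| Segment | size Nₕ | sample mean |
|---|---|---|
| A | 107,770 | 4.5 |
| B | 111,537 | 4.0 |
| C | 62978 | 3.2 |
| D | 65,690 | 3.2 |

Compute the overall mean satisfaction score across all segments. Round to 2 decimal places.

3.86

x̄_st = (Σ Nₕx̄ₕ) / (Σ Nₕ) = (107770·4.5 + 111537·4.0 + 62978·3.2 + 65690·3.2) / 347975
= 1342850.6 / 347975 = 3.8590... → 3.86.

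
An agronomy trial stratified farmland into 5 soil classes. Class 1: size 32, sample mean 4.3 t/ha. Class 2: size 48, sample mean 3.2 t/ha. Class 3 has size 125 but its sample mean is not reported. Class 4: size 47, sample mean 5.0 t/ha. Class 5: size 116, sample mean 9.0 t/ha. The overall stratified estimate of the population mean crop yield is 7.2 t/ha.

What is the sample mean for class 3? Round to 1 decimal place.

Σ Nₕx̄ₕ = N·μ, so 125·x̄_3 = 368·7.2 − (32·4.3 + 48·3.2 + 47·5.0 + 116·9.0).
= 2649.6 − 1570.2 = 1079.4.
x̄_3 = 1079.4 / 125 = 8.635... → 8.6.

8.6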